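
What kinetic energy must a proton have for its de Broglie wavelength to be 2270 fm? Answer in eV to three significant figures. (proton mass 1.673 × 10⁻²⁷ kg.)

p = h/λ = 6.626 × 10⁻³⁴ / 2.270 × 10⁻¹² = 2.919 × 10⁻²² kg·m/s.
KE = p²/(2m) = (2.919 × 10⁻²²)² / (2 × 1.673 × 10⁻²⁷) = 2.546 × 10⁻¹⁷ J = 159 eV.

KE = 159 eV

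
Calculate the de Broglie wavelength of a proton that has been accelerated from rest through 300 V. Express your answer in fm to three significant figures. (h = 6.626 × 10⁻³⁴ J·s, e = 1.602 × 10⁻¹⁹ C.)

λ = 1650 fm

KE = eV = 1.602 × 10⁻¹⁹ × 300.0 = 4.806 × 10⁻¹⁷ J.
p = √(2mKE) = √(2 × 1.673 × 10⁻²⁷ × 4.806 × 10⁻¹⁷) = 4.010 × 10⁻²² kg·m/s.
λ = h/p = 6.626 × 10⁻³⁴ / 4.010 × 10⁻²² = 1.65 × 10⁻¹² m = 1650 fm.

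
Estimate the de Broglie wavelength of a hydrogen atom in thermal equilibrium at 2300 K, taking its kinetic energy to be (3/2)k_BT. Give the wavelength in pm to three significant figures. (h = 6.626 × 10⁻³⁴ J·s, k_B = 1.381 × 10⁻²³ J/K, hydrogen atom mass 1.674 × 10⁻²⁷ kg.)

λ = 52.5 pm

KE = (3/2)k_BT = 1.5 × 1.381 × 10⁻²³ × 2300 = 4.764 × 10⁻²⁰ J.
p = √(2mKE) = √(2 × 1.674 × 10⁻²⁷ × 4.764 × 10⁻²⁰) = 1.263 × 10⁻²³ kg·m/s.
λ = h/p = 5.25 × 10⁻¹¹ m = 52.5 pm.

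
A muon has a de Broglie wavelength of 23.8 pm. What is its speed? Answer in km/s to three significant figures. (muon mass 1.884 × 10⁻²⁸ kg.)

v = 148 km/s

p = h/λ = 6.626 × 10⁻³⁴ / 2.380 × 10⁻¹¹ = 2.784 × 10⁻²³ kg·m/s.
v = p/m = 2.784 × 10⁻²³ / 1.884 × 10⁻²⁸ = 1.48 × 10⁵ m/s = 148 km/s.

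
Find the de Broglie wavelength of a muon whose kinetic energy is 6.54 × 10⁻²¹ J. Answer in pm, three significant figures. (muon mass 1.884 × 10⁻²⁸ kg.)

p = √(2mKE) = √(2 × 1.884 × 10⁻²⁸ × 6.540 × 10⁻²¹) = 1.570 × 10⁻²⁴ kg·m/s.
λ = h/p = 6.626 × 10⁻³⁴ / 1.570 × 10⁻²⁴ = 4.22 × 10⁻¹⁰ m = 422 pm.

λ = 422 pm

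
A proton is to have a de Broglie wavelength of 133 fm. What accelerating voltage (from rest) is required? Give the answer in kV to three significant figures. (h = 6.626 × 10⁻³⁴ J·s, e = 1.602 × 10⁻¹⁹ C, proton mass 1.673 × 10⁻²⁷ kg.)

V = 46.3 kV

p = h/λ = 6.626 × 10⁻³⁴ / 1.330 × 10⁻¹³ = 4.982 × 10⁻²¹ kg·m/s.
KE = p²/(2m) = 7.418 × 10⁻¹⁵ J.
V = KE/e = 7.418 × 10⁻¹⁵ / (1.602 × 10⁻¹⁹) = 46.3 kV.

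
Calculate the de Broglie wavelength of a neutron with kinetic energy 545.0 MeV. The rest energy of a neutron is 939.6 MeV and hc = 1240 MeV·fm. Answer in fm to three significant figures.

Total energy E = KE + m₀c² = 545.0 + 939.6 = 1484.6 MeV.
(pc)² = E² − (m₀c²)² = (1484.6)² − (939.6)² = 1.321 × 10⁶ MeV², so pc = 1149 MeV.
λ = hc/(pc) = 1240 MeV·fm / 1149 MeV = 1.08 fm.

λ = 1.08 fm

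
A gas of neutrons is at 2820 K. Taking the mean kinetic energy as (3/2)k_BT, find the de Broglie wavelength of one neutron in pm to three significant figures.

KE = (3/2)k_BT = 1.5 × 1.381 × 10⁻²³ × 2820 = 5.842 × 10⁻²⁰ J.
p = √(2mKE) = √(2 × 1.675 × 10⁻²⁷ × 5.842 × 10⁻²⁰) = 1.399 × 10⁻²³ kg·m/s.
λ = h/p = 4.74 × 10⁻¹¹ m = 47.4 pm.

λ = 47.4 pm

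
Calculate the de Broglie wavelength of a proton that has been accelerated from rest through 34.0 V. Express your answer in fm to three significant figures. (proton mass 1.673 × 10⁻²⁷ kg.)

KE = eV = 1.602 × 10⁻¹⁹ × 34.00 = 5.447 × 10⁻¹⁸ J.
p = √(2mKE) = √(2 × 1.673 × 10⁻²⁷ × 5.447 × 10⁻¹⁸) = 1.350 × 10⁻²² kg·m/s.
λ = h/p = 6.626 × 10⁻³⁴ / 1.350 × 10⁻²² = 4.91 × 10⁻¹² m = 4910 fm.

λ = 4910 fm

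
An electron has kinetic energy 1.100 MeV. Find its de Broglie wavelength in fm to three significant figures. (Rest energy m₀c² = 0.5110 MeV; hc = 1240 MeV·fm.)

λ = 812 fm

Total energy E = KE + m₀c² = 1.100 + 0.5110 = 1.6110 MeV.
(pc)² = E² − (m₀c²)² = (1.6110)² − (0.5110)² = 2.334 MeV², so pc = 1.528 MeV.
λ = hc/(pc) = 1240 MeV·fm / 1.528 MeV = 812 fm.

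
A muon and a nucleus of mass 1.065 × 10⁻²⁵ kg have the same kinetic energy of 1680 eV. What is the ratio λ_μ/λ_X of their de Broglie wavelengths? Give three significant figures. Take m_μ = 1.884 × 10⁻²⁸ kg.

At fixed KE, p = √(2mKE) so λ = h/p ∝ 1/√m.
λ_μ/λ_X = √(m_X/m_μ) = √(1.065 × 10⁻²⁵/1.884 × 10⁻²⁸) = √(565.3) = 23.8.

λ_μ/λ_X = 23.8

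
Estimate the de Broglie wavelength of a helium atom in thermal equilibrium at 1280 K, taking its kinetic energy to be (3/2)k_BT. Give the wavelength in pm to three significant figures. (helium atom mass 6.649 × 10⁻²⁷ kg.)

λ = 35.3 pm

KE = (3/2)k_BT = 1.5 × 1.381 × 10⁻²³ × 1280 = 2.652 × 10⁻²⁰ J.
p = √(2mKE) = √(2 × 6.649 × 10⁻²⁷ × 2.652 × 10⁻²⁰) = 1.878 × 10⁻²³ kg·m/s.
λ = h/p = 3.53 × 10⁻¹¹ m = 35.3 pm.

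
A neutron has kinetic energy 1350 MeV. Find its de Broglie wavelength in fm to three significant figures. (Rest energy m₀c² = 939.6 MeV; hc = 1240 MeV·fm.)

λ = 0.594 fm

Total energy E = KE + m₀c² = 1350 + 939.6 = 2289.6 MeV.
(pc)² = E² − (m₀c²)² = (2289.6)² − (939.6)² = 4.359 × 10⁶ MeV², so pc = 2088 MeV.
λ = hc/(pc) = 1240 MeV·fm / 2088 MeV = 0.594 fm.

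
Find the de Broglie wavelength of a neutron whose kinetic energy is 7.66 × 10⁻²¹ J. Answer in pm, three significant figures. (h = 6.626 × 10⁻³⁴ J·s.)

p = √(2mKE) = √(2 × 1.675 × 10⁻²⁷ × 7.660 × 10⁻²¹) = 5.066 × 10⁻²⁴ kg·m/s.
λ = h/p = 6.626 × 10⁻³⁴ / 5.066 × 10⁻²⁴ = 1.31 × 10⁻¹⁰ m = 131 pm.

λ = 131 pm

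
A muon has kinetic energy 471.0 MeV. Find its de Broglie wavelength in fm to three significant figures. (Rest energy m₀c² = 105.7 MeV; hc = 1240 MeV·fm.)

Total energy E = KE + m₀c² = 471.0 + 105.7 = 576.7 MeV.
(pc)² = E² − (m₀c²)² = (576.7)² − (105.7)² = 3.214 × 10⁵ MeV², so pc = 566.9 MeV.
λ = hc/(pc) = 1240 MeV·fm / 566.9 MeV = 2.19 fm.

λ = 2.19 fm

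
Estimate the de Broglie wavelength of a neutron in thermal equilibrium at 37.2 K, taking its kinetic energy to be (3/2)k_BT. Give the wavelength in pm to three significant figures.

λ = 412 pm

KE = (3/2)k_BT = 1.5 × 1.381 × 10⁻²³ × 37.2 = 7.706 × 10⁻²² J.
p = √(2mKE) = √(2 × 1.675 × 10⁻²⁷ × 7.706 × 10⁻²²) = 1.607 × 10⁻²⁴ kg·m/s.
λ = h/p = 4.12 × 10⁻¹⁰ m = 412 pm.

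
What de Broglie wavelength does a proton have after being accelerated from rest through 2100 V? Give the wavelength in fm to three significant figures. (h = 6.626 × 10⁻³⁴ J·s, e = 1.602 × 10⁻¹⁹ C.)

KE = eV = 1.602 × 10⁻¹⁹ × 2100 = 3.364 × 10⁻¹⁶ J.
p = √(2mKE) = √(2 × 1.673 × 10⁻²⁷ × 3.364 × 10⁻¹⁶) = 1.061 × 10⁻²¹ kg·m/s.
λ = h/p = 6.626 × 10⁻³⁴ / 1.061 × 10⁻²¹ = 6.25 × 10⁻¹³ m = 625 fm.

λ = 625 fm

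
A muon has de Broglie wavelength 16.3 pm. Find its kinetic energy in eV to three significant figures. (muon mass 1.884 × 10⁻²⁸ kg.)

KE = 27.4 eV

p = h/λ = 6.626 × 10⁻³⁴ / 1.630 × 10⁻¹¹ = 4.065 × 10⁻²³ kg·m/s.
KE = p²/(2m) = (4.065 × 10⁻²³)² / (2 × 1.884 × 10⁻²⁸) = 4.385 × 10⁻¹⁸ J = 27.4 eV.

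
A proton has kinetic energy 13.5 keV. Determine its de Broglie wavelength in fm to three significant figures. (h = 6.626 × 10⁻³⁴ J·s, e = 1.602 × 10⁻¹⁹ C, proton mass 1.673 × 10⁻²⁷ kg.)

KE = 13.5 keV = 2.163 × 10⁻¹⁵ J.
p = √(2mKE) = √(2 × 1.673 × 10⁻²⁷ × 2.163 × 10⁻¹⁵) = 2.690 × 10⁻²¹ kg·m/s.
λ = h/p = 6.626 × 10⁻³⁴ / 2.690 × 10⁻²¹ = 2.46 × 10⁻¹³ m = 246 fm.

λ = 246 fm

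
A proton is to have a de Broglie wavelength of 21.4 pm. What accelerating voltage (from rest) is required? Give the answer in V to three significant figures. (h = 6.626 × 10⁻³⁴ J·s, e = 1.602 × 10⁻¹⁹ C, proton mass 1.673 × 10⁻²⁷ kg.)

V = 1.79 V

p = h/λ = 6.626 × 10⁻³⁴ / 2.140 × 10⁻¹¹ = 3.096 × 10⁻²³ kg·m/s.
KE = p²/(2m) = 2.865 × 10⁻¹⁹ J.
V = KE/e = 2.865 × 10⁻¹⁹ / (1.602 × 10⁻¹⁹) = 1.79 V.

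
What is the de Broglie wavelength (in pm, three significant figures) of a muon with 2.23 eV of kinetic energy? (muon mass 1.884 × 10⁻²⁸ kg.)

λ = 57.1 pm

KE = 2.23 eV = 3.572 × 10⁻¹⁹ J.
p = √(2mKE) = √(2 × 1.884 × 10⁻²⁸ × 3.572 × 10⁻¹⁹) = 1.160 × 10⁻²³ kg·m/s.
λ = h/p = 6.626 × 10⁻³⁴ / 1.160 × 10⁻²³ = 5.71 × 10⁻¹¹ m = 57.1 pm.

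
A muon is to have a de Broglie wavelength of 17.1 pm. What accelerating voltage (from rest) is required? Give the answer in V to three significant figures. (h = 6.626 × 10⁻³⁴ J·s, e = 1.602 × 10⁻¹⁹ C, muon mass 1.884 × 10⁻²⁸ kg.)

V = 24.9 V

p = h/λ = 6.626 × 10⁻³⁴ / 1.710 × 10⁻¹¹ = 3.875 × 10⁻²³ kg·m/s.
KE = p²/(2m) = 3.985 × 10⁻¹⁸ J.
V = KE/e = 3.985 × 10⁻¹⁸ / (1.602 × 10⁻¹⁹) = 24.9 V.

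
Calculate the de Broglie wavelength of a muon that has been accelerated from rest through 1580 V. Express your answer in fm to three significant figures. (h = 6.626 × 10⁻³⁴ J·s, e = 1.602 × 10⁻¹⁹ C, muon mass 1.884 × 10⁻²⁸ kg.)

KE = eV = 1.602 × 10⁻¹⁹ × 1580 = 2.531 × 10⁻¹⁶ J.
p = √(2mKE) = √(2 × 1.884 × 10⁻²⁸ × 2.531 × 10⁻¹⁶) = 3.088 × 10⁻²² kg·m/s.
λ = h/p = 6.626 × 10⁻³⁴ / 3.088 × 10⁻²² = 2.15 × 10⁻¹² m = 2150 fm.

λ = 2150 fm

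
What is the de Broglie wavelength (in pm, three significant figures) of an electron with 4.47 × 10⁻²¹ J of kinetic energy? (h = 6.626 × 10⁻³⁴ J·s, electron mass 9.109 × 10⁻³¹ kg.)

λ = 7340 pm

p = √(2mKE) = √(2 × 9.109 × 10⁻³¹ × 4.470 × 10⁻²¹) = 9.024 × 10⁻²⁶ kg·m/s.
λ = h/p = 6.626 × 10⁻³⁴ / 9.024 × 10⁻²⁶ = 7.34 × 10⁻⁹ m = 7340 pm.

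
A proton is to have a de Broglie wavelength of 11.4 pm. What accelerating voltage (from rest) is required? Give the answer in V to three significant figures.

p = h/λ = 6.626 × 10⁻³⁴ / 1.140 × 10⁻¹¹ = 5.812 × 10⁻²³ kg·m/s.
KE = p²/(2m) = 1.010 × 10⁻¹⁸ J.
V = KE/e = 1.010 × 10⁻¹⁸ / (1.602 × 10⁻¹⁹) = 6.30 V.

V = 6.30 V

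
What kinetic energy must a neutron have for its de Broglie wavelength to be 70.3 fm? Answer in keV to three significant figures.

p = h/λ = 6.626 × 10⁻³⁴ / 7.030 × 10⁻¹⁴ = 9.425 × 10⁻²¹ kg·m/s.
KE = p²/(2m) = (9.425 × 10⁻²¹)² / (2 × 1.675 × 10⁻²⁷) = 2.652 × 10⁻¹⁴ J = 166 keV.

KE = 166 keV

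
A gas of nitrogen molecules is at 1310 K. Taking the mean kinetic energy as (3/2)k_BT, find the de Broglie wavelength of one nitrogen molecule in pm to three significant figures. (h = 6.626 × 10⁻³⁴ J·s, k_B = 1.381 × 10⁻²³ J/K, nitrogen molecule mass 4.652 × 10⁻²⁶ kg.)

λ = 13.2 pm

KE = (3/2)k_BT = 1.5 × 1.381 × 10⁻²³ × 1310 = 2.714 × 10⁻²⁰ J.
p = √(2mKE) = √(2 × 4.652 × 10⁻²⁶ × 2.714 × 10⁻²⁰) = 5.025 × 10⁻²³ kg·m/s.
λ = h/p = 1.32 × 10⁻¹¹ m = 13.2 pm.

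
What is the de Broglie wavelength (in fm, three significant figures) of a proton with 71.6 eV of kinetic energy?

λ = 3380 fm

KE = 71.6 eV = 1.147 × 10⁻¹⁷ J.
p = √(2mKE) = √(2 × 1.673 × 10⁻²⁷ × 1.147 × 10⁻¹⁷) = 1.959 × 10⁻²² kg·m/s.
λ = h/p = 6.626 × 10⁻³⁴ / 1.959 × 10⁻²² = 3.38 × 10⁻¹² m = 3380 fm.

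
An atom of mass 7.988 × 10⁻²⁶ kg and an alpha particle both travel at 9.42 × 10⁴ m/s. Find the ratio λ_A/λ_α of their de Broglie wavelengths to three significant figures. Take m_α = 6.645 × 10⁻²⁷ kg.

λ_A/λ_α = 0.0832

At fixed v, p = mv so λ = h/(mv) ∝ 1/m.
λ_A/λ_α = m_α/m_A = 6.645 × 10⁻²⁷/7.988 × 10⁻²⁶ = 0.0832.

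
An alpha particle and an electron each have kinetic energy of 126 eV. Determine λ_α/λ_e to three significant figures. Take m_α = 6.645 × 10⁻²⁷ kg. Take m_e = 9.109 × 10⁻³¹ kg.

At fixed KE, p = √(2mKE) so λ = h/p ∝ 1/√m.
λ_α/λ_e = √(m_e/m_α) = √(9.109 × 10⁻³¹/6.645 × 10⁻²⁷) = √(1.371 × 10⁻⁴) = 0.0117.

λ_α/λ_e = 0.0117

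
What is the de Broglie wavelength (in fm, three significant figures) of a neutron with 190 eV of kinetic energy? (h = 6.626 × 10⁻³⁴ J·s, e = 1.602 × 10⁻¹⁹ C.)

λ = 2080 fm

KE = 190 eV = 3.044 × 10⁻¹⁷ J.
p = √(2mKE) = √(2 × 1.675 × 10⁻²⁷ × 3.044 × 10⁻¹⁷) = 3.193 × 10⁻²² kg·m/s.
λ = h/p = 6.626 × 10⁻³⁴ / 3.193 × 10⁻²² = 2.08 × 10⁻¹² m = 2080 fm.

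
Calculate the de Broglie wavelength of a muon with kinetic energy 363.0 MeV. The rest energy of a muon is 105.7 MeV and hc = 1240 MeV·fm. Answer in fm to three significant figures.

λ = 2.72 fm

Total energy E = KE + m₀c² = 363.0 + 105.7 = 468.7 MeV.
(pc)² = E² − (m₀c²)² = (468.7)² − (105.7)² = 2.085 × 10⁵ MeV², so pc = 456.6 MeV.
λ = hc/(pc) = 1240 MeV·fm / 456.6 MeV = 2.72 fm.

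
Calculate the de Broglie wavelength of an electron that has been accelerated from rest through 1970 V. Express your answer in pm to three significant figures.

λ = 27.6 pm

KE = eV = 1.602 × 10⁻¹⁹ × 1970 = 3.156 × 10⁻¹⁶ J.
p = √(2mKE) = √(2 × 9.109 × 10⁻³¹ × 3.156 × 10⁻¹⁶) = 2.398 × 10⁻²³ kg·m/s.
λ = h/p = 6.626 × 10⁻³⁴ / 2.398 × 10⁻²³ = 2.76 × 10⁻¹¹ m = 27.6 pm.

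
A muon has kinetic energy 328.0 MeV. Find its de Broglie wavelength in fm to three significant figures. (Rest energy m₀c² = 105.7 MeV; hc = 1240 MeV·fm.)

Total energy E = KE + m₀c² = 328.0 + 105.7 = 433.7 MeV.
(pc)² = E² − (m₀c²)² = (433.7)² − (105.7)² = 1.769 × 10⁵ MeV², so pc = 420.6 MeV.
λ = hc/(pc) = 1240 MeV·fm / 420.6 MeV = 2.95 fm.

λ = 2.95 fm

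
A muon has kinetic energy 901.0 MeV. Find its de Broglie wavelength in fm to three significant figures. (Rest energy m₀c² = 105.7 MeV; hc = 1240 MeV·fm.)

λ = 1.24 fm

Total energy E = KE + m₀c² = 901.0 + 105.7 = 1006.7 MeV.
(pc)² = E² − (m₀c²)² = (1006.7)² − (105.7)² = 1.002 × 10⁶ MeV², so pc = 1001 MeV.
λ = hc/(pc) = 1240 MeV·fm / 1001 MeV = 1.24 fm.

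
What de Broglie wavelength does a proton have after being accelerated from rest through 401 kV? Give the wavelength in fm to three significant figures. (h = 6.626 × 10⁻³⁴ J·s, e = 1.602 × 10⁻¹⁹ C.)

λ = 45.2 fm

KE = eV = 1.602 × 10⁻¹⁹ × 4.010 × 10⁵ = 6.424 × 10⁻¹⁴ J.
p = √(2mKE) = √(2 × 1.673 × 10⁻²⁷ × 6.424 × 10⁻¹⁴) = 1.466 × 10⁻²⁰ kg·m/s.
λ = h/p = 6.626 × 10⁻³⁴ / 1.466 × 10⁻²⁰ = 4.52 × 10⁻¹⁴ m = 45.2 fm.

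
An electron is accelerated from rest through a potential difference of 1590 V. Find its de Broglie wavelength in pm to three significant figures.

KE = eV = 1.602 × 10⁻¹⁹ × 1590 = 2.547 × 10⁻¹⁶ J.
p = √(2mKE) = √(2 × 9.109 × 10⁻³¹ × 2.547 × 10⁻¹⁶) = 2.154 × 10⁻²³ kg·m/s.
λ = h/p = 6.626 × 10⁻³⁴ / 2.154 × 10⁻²³ = 3.08 × 10⁻¹¹ m = 30.8 pm.

λ = 30.8 pm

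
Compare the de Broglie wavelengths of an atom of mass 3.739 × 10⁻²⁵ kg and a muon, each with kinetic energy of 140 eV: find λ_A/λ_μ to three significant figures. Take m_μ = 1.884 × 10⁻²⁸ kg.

λ_A/λ_μ = 0.0224

At fixed KE, p = √(2mKE) so λ = h/p ∝ 1/√m.
λ_A/λ_μ = √(m_μ/m_A) = √(1.884 × 10⁻²⁸/3.739 × 10⁻²⁵) = √(5.039 × 10⁻⁴) = 0.0224.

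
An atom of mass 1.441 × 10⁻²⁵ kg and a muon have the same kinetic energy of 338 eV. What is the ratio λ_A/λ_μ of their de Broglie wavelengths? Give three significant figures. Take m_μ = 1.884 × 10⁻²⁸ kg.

λ_A/λ_μ = 0.0362

At fixed KE, p = √(2mKE) so λ = h/p ∝ 1/√m.
λ_A/λ_μ = √(m_μ/m_A) = √(1.884 × 10⁻²⁸/1.441 × 10⁻²⁵) = √(1.307 × 10⁻³) = 0.0362.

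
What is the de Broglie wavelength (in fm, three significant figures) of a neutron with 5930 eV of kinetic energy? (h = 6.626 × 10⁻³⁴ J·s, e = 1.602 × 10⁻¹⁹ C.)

λ = 371 fm

KE = 5930 eV = 9.500 × 10⁻¹⁶ J.
p = √(2mKE) = √(2 × 1.675 × 10⁻²⁷ × 9.500 × 10⁻¹⁶) = 1.784 × 10⁻²¹ kg·m/s.
λ = h/p = 6.626 × 10⁻³⁴ / 1.784 × 10⁻²¹ = 3.71 × 10⁻¹³ m = 371 fm.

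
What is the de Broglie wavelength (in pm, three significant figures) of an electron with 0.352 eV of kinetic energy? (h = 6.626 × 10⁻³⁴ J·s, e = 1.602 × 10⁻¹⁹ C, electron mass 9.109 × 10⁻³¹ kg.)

λ = 2070 pm

KE = 0.352 eV = 5.639 × 10⁻²⁰ J.
p = √(2mKE) = √(2 × 9.109 × 10⁻³¹ × 5.639 × 10⁻²⁰) = 3.205 × 10⁻²⁵ kg·m/s.
λ = h/p = 6.626 × 10⁻³⁴ / 3.205 × 10⁻²⁵ = 2.07 × 10⁻⁹ m = 2070 pm.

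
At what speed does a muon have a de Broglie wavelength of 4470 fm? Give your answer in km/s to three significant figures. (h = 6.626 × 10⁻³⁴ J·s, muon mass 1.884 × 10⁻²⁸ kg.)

v = 787 km/s

p = h/λ = 6.626 × 10⁻³⁴ / 4.470 × 10⁻¹² = 1.482 × 10⁻²² kg·m/s.
v = p/m = 1.482 × 10⁻²² / 1.884 × 10⁻²⁸ = 7.87 × 10⁵ m/s = 787 km/s.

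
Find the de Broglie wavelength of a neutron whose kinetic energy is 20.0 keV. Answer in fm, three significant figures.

KE = 20.0 keV = 3.204 × 10⁻¹⁵ J.
p = √(2mKE) = √(2 × 1.675 × 10⁻²⁷ × 3.204 × 10⁻¹⁵) = 3.276 × 10⁻²¹ kg·m/s.
λ = h/p = 6.626 × 10⁻³⁴ / 3.276 × 10⁻²¹ = 2.02 × 10⁻¹³ m = 202 fm.

λ = 202 fm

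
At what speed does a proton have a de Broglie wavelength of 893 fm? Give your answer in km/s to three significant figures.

v = 444 km/s

p = h/λ = 6.626 × 10⁻³⁴ / 8.930 × 10⁻¹³ = 7.420 × 10⁻²² kg·m/s.
v = p/m = 7.420 × 10⁻²² / 1.673 × 10⁻²⁷ = 4.44 × 10⁵ m/s = 444 km/s.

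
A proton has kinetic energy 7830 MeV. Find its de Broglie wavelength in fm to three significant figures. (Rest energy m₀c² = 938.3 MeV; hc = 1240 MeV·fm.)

λ = 0.142 fm

Total energy E = KE + m₀c² = 7830 + 938.3 = 8768.3 MeV.
(pc)² = E² − (m₀c²)² = (8768.3)² − (938.3)² = 7.600 × 10⁷ MeV², so pc = 8718 MeV.
λ = hc/(pc) = 1240 MeV·fm / 8718 MeV = 0.142 fm.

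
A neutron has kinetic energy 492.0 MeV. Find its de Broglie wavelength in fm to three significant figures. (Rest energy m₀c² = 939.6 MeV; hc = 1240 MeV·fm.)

Total energy E = KE + m₀c² = 492.0 + 939.6 = 1431.6 MeV.
(pc)² = E² − (m₀c²)² = (1431.6)² − (939.6)² = 1.167 × 10⁶ MeV², so pc = 1080 MeV.
λ = hc/(pc) = 1240 MeV·fm / 1080 MeV = 1.15 fm.

λ = 1.15 fm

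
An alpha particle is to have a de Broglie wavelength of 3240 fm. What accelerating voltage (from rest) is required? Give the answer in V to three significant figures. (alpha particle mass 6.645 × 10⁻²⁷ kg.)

p = h/λ = 6.626 × 10⁻³⁴ / 3.240 × 10⁻¹² = 2.045 × 10⁻²² kg·m/s.
KE = p²/(2m) = 3.147 × 10⁻¹⁸ J.
V = KE/2e = 3.147 × 10⁻¹⁸ / (2 × 1.602 × 10⁻¹⁹) = 9.82 V.

V = 9.82 V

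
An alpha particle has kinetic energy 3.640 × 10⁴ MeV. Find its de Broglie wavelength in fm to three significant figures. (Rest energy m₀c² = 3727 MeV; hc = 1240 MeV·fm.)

Total energy E = KE + m₀c² = 3.640 × 10⁴ + 3727 = 40127 MeV.
(pc)² = E² − (m₀c²)² = (40127)² − (3727)² = 1.596 × 10⁹ MeV², so pc = 3.995 × 10⁴ MeV.
λ = hc/(pc) = 1240 MeV·fm / 3.995 × 10⁴ MeV = 0.0310 fm.

λ = 0.0310 fm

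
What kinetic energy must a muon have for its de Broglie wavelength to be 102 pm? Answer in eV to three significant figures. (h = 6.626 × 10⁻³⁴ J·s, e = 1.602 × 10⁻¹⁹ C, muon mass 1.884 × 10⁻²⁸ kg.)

KE = 0.699 eV

p = h/λ = 6.626 × 10⁻³⁴ / 1.020 × 10⁻¹⁰ = 6.496 × 10⁻²⁴ kg·m/s.
KE = p²/(2m) = (6.496 × 10⁻²⁴)² / (2 × 1.884 × 10⁻²⁸) = 1.120 × 10⁻¹⁹ J = 0.699 eV.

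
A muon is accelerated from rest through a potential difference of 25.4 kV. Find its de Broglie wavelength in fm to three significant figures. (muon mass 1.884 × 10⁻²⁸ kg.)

λ = 535 fm

KE = eV = 1.602 × 10⁻¹⁹ × 2.540 × 10⁴ = 4.069 × 10⁻¹⁵ J.
p = √(2mKE) = √(2 × 1.884 × 10⁻²⁸ × 4.069 × 10⁻¹⁵) = 1.238 × 10⁻²¹ kg·m/s.
λ = h/p = 6.626 × 10⁻³⁴ / 1.238 × 10⁻²¹ = 5.35 × 10⁻¹³ m = 535 fm.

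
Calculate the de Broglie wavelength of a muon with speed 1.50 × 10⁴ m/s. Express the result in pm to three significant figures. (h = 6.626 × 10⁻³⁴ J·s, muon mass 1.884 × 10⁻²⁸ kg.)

p = mv = 1.884 × 10⁻²⁸ × 1.50 × 10⁴ = 2.826 × 10⁻²⁴ kg·m/s.
λ = h/p = 6.626 × 10⁻³⁴ / 2.826 × 10⁻²⁴ = 2.34 × 10⁻¹⁰ m = 234 pm.

λ = 234 pm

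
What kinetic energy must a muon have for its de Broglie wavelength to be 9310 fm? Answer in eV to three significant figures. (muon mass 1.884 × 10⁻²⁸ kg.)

p = h/λ = 6.626 × 10⁻³⁴ / 9.310 × 10⁻¹² = 7.117 × 10⁻²³ kg·m/s.
KE = p²/(2m) = (7.117 × 10⁻²³)² / (2 × 1.884 × 10⁻²⁸) = 1.344 × 10⁻¹⁷ J = 83.9 eV.

KE = 83.9 eV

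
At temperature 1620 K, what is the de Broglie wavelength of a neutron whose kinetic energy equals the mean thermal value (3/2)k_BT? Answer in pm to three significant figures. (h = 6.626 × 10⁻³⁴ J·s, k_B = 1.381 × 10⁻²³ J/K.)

λ = 62.5 pm

KE = (3/2)k_BT = 1.5 × 1.381 × 10⁻²³ × 1620 = 3.356 × 10⁻²⁰ J.
p = √(2mKE) = √(2 × 1.675 × 10⁻²⁷ × 3.356 × 10⁻²⁰) = 1.060 × 10⁻²³ kg·m/s.
λ = h/p = 6.25 × 10⁻¹¹ m = 62.5 pm.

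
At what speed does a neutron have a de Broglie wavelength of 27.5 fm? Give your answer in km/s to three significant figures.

v = 1.44 × 10⁴ km/s

p = h/λ = 6.626 × 10⁻³⁴ / 2.750 × 10⁻¹⁴ = 2.409 × 10⁻²⁰ kg·m/s.
v = p/m = 2.409 × 10⁻²⁰ / 1.675 × 10⁻²⁷ = 1.44 × 10⁷ m/s = 1.44 × 10⁴ km/s.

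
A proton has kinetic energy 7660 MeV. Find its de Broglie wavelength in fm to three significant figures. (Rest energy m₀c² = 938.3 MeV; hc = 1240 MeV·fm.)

Total energy E = KE + m₀c² = 7660 + 938.3 = 8598.3 MeV.
(pc)² = E² − (m₀c²)² = (8598.3)² − (938.3)² = 7.305 × 10⁷ MeV², so pc = 8547 MeV.
λ = hc/(pc) = 1240 MeV·fm / 8547 MeV = 0.145 fm.

λ = 0.145 fm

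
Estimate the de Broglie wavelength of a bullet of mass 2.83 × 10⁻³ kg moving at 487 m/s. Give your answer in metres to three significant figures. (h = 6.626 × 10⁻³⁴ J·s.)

p = mv = 2.83 × 10⁻³ × 487 = 1.378 kg·m/s.
λ = h/p = 6.626 × 10⁻³⁴ / 1.378 = 4.81 × 10⁻³⁴ m.

λ = 4.81 × 10⁻³⁴ m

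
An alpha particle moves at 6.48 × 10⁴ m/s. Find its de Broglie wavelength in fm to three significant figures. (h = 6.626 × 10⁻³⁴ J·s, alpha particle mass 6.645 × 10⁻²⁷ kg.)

λ = 1540 fm

p = mv = 6.645 × 10⁻²⁷ × 6.48 × 10⁴ = 4.306 × 10⁻²² kg·m/s.
λ = h/p = 6.626 × 10⁻³⁴ / 4.306 × 10⁻²² = 1.54 × 10⁻¹² m = 1540 fm.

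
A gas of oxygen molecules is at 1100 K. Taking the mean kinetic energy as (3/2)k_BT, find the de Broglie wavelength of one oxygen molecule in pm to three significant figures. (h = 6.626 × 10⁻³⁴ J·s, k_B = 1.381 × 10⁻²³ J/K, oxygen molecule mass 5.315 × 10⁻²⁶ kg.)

λ = 13.5 pm

KE = (3/2)k_BT = 1.5 × 1.381 × 10⁻²³ × 1100 = 2.279 × 10⁻²⁰ J.
p = √(2mKE) = √(2 × 5.315 × 10⁻²⁶ × 2.279 × 10⁻²⁰) = 4.922 × 10⁻²³ kg·m/s.
λ = h/p = 1.35 × 10⁻¹¹ m = 13.5 pm.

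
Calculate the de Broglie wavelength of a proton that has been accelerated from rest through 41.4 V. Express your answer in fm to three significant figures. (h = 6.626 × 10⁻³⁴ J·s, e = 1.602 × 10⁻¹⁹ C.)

KE = eV = 1.602 × 10⁻¹⁹ × 41.40 = 6.632 × 10⁻¹⁸ J.
p = √(2mKE) = √(2 × 1.673 × 10⁻²⁷ × 6.632 × 10⁻¹⁸) = 1.490 × 10⁻²² kg·m/s.
λ = h/p = 6.626 × 10⁻³⁴ / 1.490 × 10⁻²² = 4.45 × 10⁻¹² m = 4450 fm.

λ = 4450 fm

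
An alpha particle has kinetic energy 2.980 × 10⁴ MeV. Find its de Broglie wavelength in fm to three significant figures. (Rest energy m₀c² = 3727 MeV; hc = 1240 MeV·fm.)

Total energy E = KE + m₀c² = 2.980 × 10⁴ + 3727 = 33527 MeV.
(pc)² = E² − (m₀c²)² = (33527)² − (3727)² = 1.110 × 10⁹ MeV², so pc = 3.332 × 10⁴ MeV.
λ = hc/(pc) = 1240 MeV·fm / 3.332 × 10⁴ MeV = 0.0372 fm.

λ = 0.0372 fm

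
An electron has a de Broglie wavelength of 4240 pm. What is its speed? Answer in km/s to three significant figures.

v = 172 km/s

p = h/λ = 6.626 × 10⁻³⁴ / 4.240 × 10⁻⁹ = 1.563 × 10⁻²⁵ kg·m/s.
v = p/m = 1.563 × 10⁻²⁵ / 9.109 × 10⁻³¹ = 1.72 × 10⁵ m/s = 172 km/s.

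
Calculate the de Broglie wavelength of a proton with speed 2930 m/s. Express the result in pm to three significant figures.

λ = 135 pm

p = mv = 1.673 × 10⁻²⁷ × 2930 = 4.902 × 10⁻²⁴ kg·m/s.
λ = h/p = 6.626 × 10⁻³⁴ / 4.902 × 10⁻²⁴ = 1.35 × 10⁻¹⁰ m = 135 pm.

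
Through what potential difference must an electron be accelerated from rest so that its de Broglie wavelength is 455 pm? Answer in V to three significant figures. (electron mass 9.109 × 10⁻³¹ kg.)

V = 7.27 V

p = h/λ = 6.626 × 10⁻³⁴ / 4.550 × 10⁻¹⁰ = 1.456 × 10⁻²⁴ kg·m/s.
KE = p²/(2m) = 1.164 × 10⁻¹⁸ J.
V = KE/e = 1.164 × 10⁻¹⁸ / (1.602 × 10⁻¹⁹) = 7.27 V.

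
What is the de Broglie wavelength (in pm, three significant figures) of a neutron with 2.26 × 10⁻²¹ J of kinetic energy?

λ = 241 pm

p = √(2mKE) = √(2 × 1.675 × 10⁻²⁷ × 2.260 × 10⁻²¹) = 2.752 × 10⁻²⁴ kg·m/s.
λ = h/p = 6.626 × 10⁻³⁴ / 2.752 × 10⁻²⁴ = 2.41 × 10⁻¹⁰ m = 241 pm.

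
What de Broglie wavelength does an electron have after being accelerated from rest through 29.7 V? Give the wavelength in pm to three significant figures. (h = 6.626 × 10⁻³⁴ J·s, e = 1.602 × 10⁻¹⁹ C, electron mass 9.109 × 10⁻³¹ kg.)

KE = eV = 1.602 × 10⁻¹⁹ × 29.70 = 4.758 × 10⁻¹⁸ J.
p = √(2mKE) = √(2 × 9.109 × 10⁻³¹ × 4.758 × 10⁻¹⁸) = 2.944 × 10⁻²⁴ kg·m/s.
λ = h/p = 6.626 × 10⁻³⁴ / 2.944 × 10⁻²⁴ = 2.25 × 10⁻¹⁰ m = 225 pm.

λ = 225 pm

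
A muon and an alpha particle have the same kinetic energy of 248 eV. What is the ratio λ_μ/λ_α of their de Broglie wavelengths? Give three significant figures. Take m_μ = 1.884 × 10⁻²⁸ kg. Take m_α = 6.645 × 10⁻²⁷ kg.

λ_μ/λ_α = 5.94

At fixed KE, p = √(2mKE) so λ = h/p ∝ 1/√m.
λ_μ/λ_α = √(m_α/m_μ) = √(6.645 × 10⁻²⁷/1.884 × 10⁻²⁸) = √(35.27) = 5.94.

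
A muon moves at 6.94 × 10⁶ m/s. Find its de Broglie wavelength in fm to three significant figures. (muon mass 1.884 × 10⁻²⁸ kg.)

p = mv = 1.884 × 10⁻²⁸ × 6.94 × 10⁶ = 1.307 × 10⁻²¹ kg·m/s.
λ = h/p = 6.626 × 10⁻³⁴ / 1.307 × 10⁻²¹ = 5.07 × 10⁻¹³ m = 507 fm.

λ = 507 fm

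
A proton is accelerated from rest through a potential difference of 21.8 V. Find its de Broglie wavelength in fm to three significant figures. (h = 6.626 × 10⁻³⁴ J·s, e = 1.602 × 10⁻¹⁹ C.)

λ = 6130 fm

KE = eV = 1.602 × 10⁻¹⁹ × 21.80 = 3.492 × 10⁻¹⁸ J.
p = √(2mKE) = √(2 × 1.673 × 10⁻²⁷ × 3.492 × 10⁻¹⁸) = 1.081 × 10⁻²² kg·m/s.
λ = h/p = 6.626 × 10⁻³⁴ / 1.081 × 10⁻²² = 6.13 × 10⁻¹² m = 6130 fm.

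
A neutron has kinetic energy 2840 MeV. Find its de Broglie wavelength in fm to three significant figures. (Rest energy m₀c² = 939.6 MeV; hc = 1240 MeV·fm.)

λ = 0.339 fm

Total energy E = KE + m₀c² = 2840 + 939.6 = 3779.6 MeV.
(pc)² = E² − (m₀c²)² = (3779.6)² − (939.6)² = 1.340 × 10⁷ MeV², so pc = 3661 MeV.
λ = hc/(pc) = 1240 MeV·fm / 3661 MeV = 0.339 fm.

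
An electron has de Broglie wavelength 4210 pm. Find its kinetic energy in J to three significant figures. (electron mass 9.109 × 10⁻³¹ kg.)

KE = 1.36 × 10⁻²⁰ J

p = h/λ = 6.626 × 10⁻³⁴ / 4.210 × 10⁻⁹ = 1.574 × 10⁻²⁵ kg·m/s.
KE = p²/(2m) = (1.574 × 10⁻²⁵)² / (2 × 9.109 × 10⁻³¹) = 1.360 × 10⁻²⁰ J = 1.36 × 10⁻²⁰ J.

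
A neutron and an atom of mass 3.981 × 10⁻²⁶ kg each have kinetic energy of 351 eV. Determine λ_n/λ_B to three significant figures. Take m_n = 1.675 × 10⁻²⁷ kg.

λ_n/λ_B = 4.88

At fixed KE, p = √(2mKE) so λ = h/p ∝ 1/√m.
λ_n/λ_B = √(m_B/m_n) = √(3.981 × 10⁻²⁶/1.675 × 10⁻²⁷) = √(23.77) = 4.88.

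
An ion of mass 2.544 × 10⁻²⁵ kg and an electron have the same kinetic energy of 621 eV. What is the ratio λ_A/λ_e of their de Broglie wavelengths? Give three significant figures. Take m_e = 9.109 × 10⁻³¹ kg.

At fixed KE, p = √(2mKE) so λ = h/p ∝ 1/√m.
λ_A/λ_e = √(m_e/m_A) = √(9.109 × 10⁻³¹/2.544 × 10⁻²⁵) = √(3.581 × 10⁻⁶) = 1.89 × 10⁻³.

λ_A/λ_e = 1.89 × 10⁻³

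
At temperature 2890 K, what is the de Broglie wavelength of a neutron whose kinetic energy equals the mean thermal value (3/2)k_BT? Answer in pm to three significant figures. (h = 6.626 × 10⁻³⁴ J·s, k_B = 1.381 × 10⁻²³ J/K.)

λ = 46.8 pm

KE = (3/2)k_BT = 1.5 × 1.381 × 10⁻²³ × 2890 = 5.987 × 10⁻²⁰ J.
p = √(2mKE) = √(2 × 1.675 × 10⁻²⁷ × 5.987 × 10⁻²⁰) = 1.416 × 10⁻²³ kg·m/s.
λ = h/p = 4.68 × 10⁻¹¹ m = 46.8 pm.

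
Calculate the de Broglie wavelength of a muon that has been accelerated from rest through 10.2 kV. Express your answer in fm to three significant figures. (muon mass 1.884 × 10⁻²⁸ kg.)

λ = 844 fm

KE = eV = 1.602 × 10⁻¹⁹ × 1.020 × 10⁴ = 1.634 × 10⁻¹⁵ J.
p = √(2mKE) = √(2 × 1.884 × 10⁻²⁸ × 1.634 × 10⁻¹⁵) = 7.847 × 10⁻²² kg·m/s.
λ = h/p = 6.626 × 10⁻³⁴ / 7.847 × 10⁻²² = 8.44 × 10⁻¹³ m = 844 fm.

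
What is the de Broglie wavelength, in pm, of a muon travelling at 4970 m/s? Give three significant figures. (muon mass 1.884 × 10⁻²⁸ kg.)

p = mv = 1.884 × 10⁻²⁸ × 4970 = 9.363 × 10⁻²⁵ kg·m/s.
λ = h/p = 6.626 × 10⁻³⁴ / 9.363 × 10⁻²⁵ = 7.08 × 10⁻¹⁰ m = 708 pm.

λ = 708 pm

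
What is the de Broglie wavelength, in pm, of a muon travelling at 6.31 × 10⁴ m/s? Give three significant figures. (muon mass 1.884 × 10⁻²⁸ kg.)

p = mv = 1.884 × 10⁻²⁸ × 6.31 × 10⁴ = 1.189 × 10⁻²³ kg·m/s.
λ = h/p = 6.626 × 10⁻³⁴ / 1.189 × 10⁻²³ = 5.57 × 10⁻¹¹ m = 55.7 pm.

λ = 55.7 pm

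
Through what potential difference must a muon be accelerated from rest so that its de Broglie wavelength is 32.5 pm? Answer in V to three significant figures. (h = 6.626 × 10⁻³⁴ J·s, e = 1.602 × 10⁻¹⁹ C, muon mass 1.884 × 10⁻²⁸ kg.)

V = 6.89 V

p = h/λ = 6.626 × 10⁻³⁴ / 3.250 × 10⁻¹¹ = 2.039 × 10⁻²³ kg·m/s.
KE = p²/(2m) = 1.103 × 10⁻¹⁸ J.
V = KE/e = 1.103 × 10⁻¹⁸ / (1.602 × 10⁻¹⁹) = 6.89 V.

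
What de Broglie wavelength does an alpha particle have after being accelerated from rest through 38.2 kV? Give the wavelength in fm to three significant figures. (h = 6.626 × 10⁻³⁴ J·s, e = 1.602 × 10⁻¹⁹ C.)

λ = 52.0 fm

KE = 2eV = 2 × 1.602 × 10⁻¹⁹ × 3.820 × 10⁴ = 1.224 × 10⁻¹⁴ J.
p = √(2mKE) = √(2 × 6.645 × 10⁻²⁷ × 1.224 × 10⁻¹⁴) = 1.275 × 10⁻²⁰ kg·m/s.
λ = h/p = 6.626 × 10⁻³⁴ / 1.275 × 10⁻²⁰ = 5.20 × 10⁻¹⁴ m = 52.0 fm.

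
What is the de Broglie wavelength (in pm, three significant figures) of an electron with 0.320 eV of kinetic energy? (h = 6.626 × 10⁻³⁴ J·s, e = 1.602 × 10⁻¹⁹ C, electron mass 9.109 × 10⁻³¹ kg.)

KE = 0.320 eV = 5.126 × 10⁻²⁰ J.
p = √(2mKE) = √(2 × 9.109 × 10⁻³¹ × 5.126 × 10⁻²⁰) = 3.056 × 10⁻²⁵ kg·m/s.
λ = h/p = 6.626 × 10⁻³⁴ / 3.056 × 10⁻²⁵ = 2.17 × 10⁻⁹ m = 2170 pm.

λ = 2170 pm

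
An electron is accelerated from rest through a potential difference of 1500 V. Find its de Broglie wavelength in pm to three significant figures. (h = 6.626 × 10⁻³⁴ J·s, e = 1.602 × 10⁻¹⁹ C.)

λ = 31.7 pm

KE = eV = 1.602 × 10⁻¹⁹ × 1500 = 2.403 × 10⁻¹⁶ J.
p = √(2mKE) = √(2 × 9.109 × 10⁻³¹ × 2.403 × 10⁻¹⁶) = 2.092 × 10⁻²³ kg·m/s.
λ = h/p = 6.626 × 10⁻³⁴ / 2.092 × 10⁻²³ = 3.17 × 10⁻¹¹ m = 31.7 pm.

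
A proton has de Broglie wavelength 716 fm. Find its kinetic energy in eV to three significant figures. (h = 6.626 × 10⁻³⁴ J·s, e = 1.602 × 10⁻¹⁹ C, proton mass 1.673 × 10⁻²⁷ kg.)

p = h/λ = 6.626 × 10⁻³⁴ / 7.160 × 10⁻¹³ = 9.254 × 10⁻²² kg·m/s.
KE = p²/(2m) = (9.254 × 10⁻²²)² / (2 × 1.673 × 10⁻²⁷) = 2.559 × 10⁻¹⁶ J = 1600 eV.

KE = 1600 eV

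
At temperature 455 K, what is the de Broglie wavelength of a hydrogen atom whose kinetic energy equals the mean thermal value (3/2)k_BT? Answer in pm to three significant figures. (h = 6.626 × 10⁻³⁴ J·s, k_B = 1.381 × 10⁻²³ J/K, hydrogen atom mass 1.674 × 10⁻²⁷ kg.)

KE = (3/2)k_BT = 1.5 × 1.381 × 10⁻²³ × 455 = 9.425 × 10⁻²¹ J.
p = √(2mKE) = √(2 × 1.674 × 10⁻²⁷ × 9.425 × 10⁻²¹) = 5.617 × 10⁻²⁴ kg·m/s.
λ = h/p = 1.18 × 10⁻¹⁰ m = 118 pm.

λ = 118 pm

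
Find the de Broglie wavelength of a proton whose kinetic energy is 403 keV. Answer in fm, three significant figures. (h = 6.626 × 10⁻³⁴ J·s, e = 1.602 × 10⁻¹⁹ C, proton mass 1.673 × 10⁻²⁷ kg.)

λ = 45.1 fm

KE = 403 keV = 6.456 × 10⁻¹⁴ J.
p = √(2mKE) = √(2 × 1.673 × 10⁻²⁷ × 6.456 × 10⁻¹⁴) = 1.470 × 10⁻²⁰ kg·m/s.
λ = h/p = 6.626 × 10⁻³⁴ / 1.470 × 10⁻²⁰ = 4.51 × 10⁻¹⁴ m = 45.1 fm.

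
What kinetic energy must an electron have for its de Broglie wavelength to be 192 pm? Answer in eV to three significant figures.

p = h/λ = 6.626 × 10⁻³⁴ / 1.920 × 10⁻¹⁰ = 3.451 × 10⁻²⁴ kg·m/s.
KE = p²/(2m) = (3.451 × 10⁻²⁴)² / (2 × 9.109 × 10⁻³¹) = 6.537 × 10⁻¹⁸ J = 40.8 eV.

KE = 40.8 eV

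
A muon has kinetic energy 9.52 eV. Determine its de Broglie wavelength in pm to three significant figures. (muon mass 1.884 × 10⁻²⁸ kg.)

KE = 9.52 eV = 1.525 × 10⁻¹⁸ J.
p = √(2mKE) = √(2 × 1.884 × 10⁻²⁸ × 1.525 × 10⁻¹⁸) = 2.397 × 10⁻²³ kg·m/s.
λ = h/p = 6.626 × 10⁻³⁴ / 2.397 × 10⁻²³ = 2.76 × 10⁻¹¹ m = 27.6 pm.

λ = 27.6 pm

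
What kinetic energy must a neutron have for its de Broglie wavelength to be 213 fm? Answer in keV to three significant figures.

p = h/λ = 6.626 × 10⁻³⁴ / 2.130 × 10⁻¹³ = 3.111 × 10⁻²¹ kg·m/s.
KE = p²/(2m) = (3.111 × 10⁻²¹)² / (2 × 1.675 × 10⁻²⁷) = 2.889 × 10⁻¹⁵ J = 18.0 keV.

KE = 18.0 keV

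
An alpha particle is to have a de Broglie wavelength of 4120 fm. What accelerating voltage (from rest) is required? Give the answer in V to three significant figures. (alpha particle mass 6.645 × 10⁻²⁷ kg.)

p = h/λ = 6.626 × 10⁻³⁴ / 4.120 × 10⁻¹² = 1.608 × 10⁻²² kg·m/s.
KE = p²/(2m) = 1.946 × 10⁻¹⁸ J.
V = KE/2e = 1.946 × 10⁻¹⁸ / (2 × 1.602 × 10⁻¹⁹) = 6.07 V.

V = 6.07 V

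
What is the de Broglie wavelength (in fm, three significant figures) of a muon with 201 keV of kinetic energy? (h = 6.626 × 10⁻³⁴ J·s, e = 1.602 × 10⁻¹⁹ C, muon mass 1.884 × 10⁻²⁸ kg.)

KE = 201 keV = 3.220 × 10⁻¹⁴ J.
p = √(2mKE) = √(2 × 1.884 × 10⁻²⁸ × 3.220 × 10⁻¹⁴) = 3.483 × 10⁻²¹ kg·m/s.
λ = h/p = 6.626 × 10⁻³⁴ / 3.483 × 10⁻²¹ = 1.90 × 10⁻¹³ m = 190 fm.

λ = 190 fm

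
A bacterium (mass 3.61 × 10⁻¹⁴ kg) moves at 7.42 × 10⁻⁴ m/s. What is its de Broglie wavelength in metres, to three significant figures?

λ = 2.47 × 10⁻¹⁷ m

p = mv = 3.61 × 10⁻¹⁴ × 7.42 × 10⁻⁴ = 2.679 × 10⁻¹⁷ kg·m/s.
λ = h/p = 6.626 × 10⁻³⁴ / 2.679 × 10⁻¹⁷ = 2.47 × 10⁻¹⁷ m.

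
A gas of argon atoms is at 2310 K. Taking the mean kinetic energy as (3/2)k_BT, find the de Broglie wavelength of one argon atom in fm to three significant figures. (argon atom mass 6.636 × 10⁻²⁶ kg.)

KE = (3/2)k_BT = 1.5 × 1.381 × 10⁻²³ × 2310 = 4.785 × 10⁻²⁰ J.
p = √(2mKE) = √(2 × 6.636 × 10⁻²⁶ × 4.785 × 10⁻²⁰) = 7.969 × 10⁻²³ kg·m/s.
λ = h/p = 8.31 × 10⁻¹² m = 8310 fm.

λ = 8310 fm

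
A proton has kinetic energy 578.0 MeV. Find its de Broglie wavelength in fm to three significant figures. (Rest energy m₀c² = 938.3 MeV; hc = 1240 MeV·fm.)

Total energy E = KE + m₀c² = 578.0 + 938.3 = 1516.3 MeV.
(pc)² = E² − (m₀c²)² = (1516.3)² − (938.3)² = 1.419 × 10⁶ MeV², so pc = 1191 MeV.
λ = hc/(pc) = 1240 MeV·fm / 1191 MeV = 1.04 fm.

λ = 1.04 fm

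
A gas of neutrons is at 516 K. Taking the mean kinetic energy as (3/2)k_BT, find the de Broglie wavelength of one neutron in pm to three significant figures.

KE = (3/2)k_BT = 1.5 × 1.381 × 10⁻²³ × 516 = 1.069 × 10⁻²⁰ J.
p = √(2mKE) = √(2 × 1.675 × 10⁻²⁷ × 1.069 × 10⁻²⁰) = 5.984 × 10⁻²⁴ kg·m/s.
λ = h/p = 1.11 × 10⁻¹⁰ m = 111 pm.

λ = 111 pm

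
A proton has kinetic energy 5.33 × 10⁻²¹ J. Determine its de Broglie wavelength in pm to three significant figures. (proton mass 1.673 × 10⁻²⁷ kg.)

p = √(2mKE) = √(2 × 1.673 × 10⁻²⁷ × 5.330 × 10⁻²¹) = 4.223 × 10⁻²⁴ kg·m/s.
λ = h/p = 6.626 × 10⁻³⁴ / 4.223 × 10⁻²⁴ = 1.57 × 10⁻¹⁰ m = 157 pm.

λ = 157 pm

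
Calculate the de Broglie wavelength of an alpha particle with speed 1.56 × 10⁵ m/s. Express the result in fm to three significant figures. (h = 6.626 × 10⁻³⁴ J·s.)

λ = 639 fm

p = mv = 6.645 × 10⁻²⁷ × 1.56 × 10⁵ = 1.037 × 10⁻²¹ kg·m/s.
λ = h/p = 6.626 × 10⁻³⁴ / 1.037 × 10⁻²¹ = 6.39 × 10⁻¹³ m = 639 fm.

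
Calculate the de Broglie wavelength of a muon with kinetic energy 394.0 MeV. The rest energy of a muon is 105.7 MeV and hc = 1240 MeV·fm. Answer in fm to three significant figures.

λ = 2.54 fm

Total energy E = KE + m₀c² = 394.0 + 105.7 = 499.7 MeV.
(pc)² = E² − (m₀c²)² = (499.7)² − (105.7)² = 2.385 × 10⁵ MeV², so pc = 488.4 MeV.
λ = hc/(pc) = 1240 MeV·fm / 488.4 MeV = 2.54 fm.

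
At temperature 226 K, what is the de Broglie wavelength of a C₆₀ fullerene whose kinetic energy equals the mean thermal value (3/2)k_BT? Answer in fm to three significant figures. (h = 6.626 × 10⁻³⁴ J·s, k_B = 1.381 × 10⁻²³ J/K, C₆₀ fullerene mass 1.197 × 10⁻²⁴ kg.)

KE = (3/2)k_BT = 1.5 × 1.381 × 10⁻²³ × 226 = 4.682 × 10⁻²¹ J.
p = √(2mKE) = √(2 × 1.197 × 10⁻²⁴ × 4.682 × 10⁻²¹) = 1.059 × 10⁻²² kg·m/s.
λ = h/p = 6.26 × 10⁻¹² m = 6260 fm.

λ = 6260 fm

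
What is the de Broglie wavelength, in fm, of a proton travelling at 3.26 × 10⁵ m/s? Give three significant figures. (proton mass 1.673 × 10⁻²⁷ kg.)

p = mv = 1.673 × 10⁻²⁷ × 3.26 × 10⁵ = 5.454 × 10⁻²² kg·m/s.
λ = h/p = 6.626 × 10⁻³⁴ / 5.454 × 10⁻²² = 1.21 × 10⁻¹² m = 1210 fm.

λ = 1210 fm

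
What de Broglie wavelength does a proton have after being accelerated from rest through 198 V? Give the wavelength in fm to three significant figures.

λ = 2030 fm

KE = eV = 1.602 × 10⁻¹⁹ × 198.0 = 3.172 × 10⁻¹⁷ J.
p = √(2mKE) = √(2 × 1.673 × 10⁻²⁷ × 3.172 × 10⁻¹⁷) = 3.258 × 10⁻²² kg·m/s.
λ = h/p = 6.626 × 10⁻³⁴ / 3.258 × 10⁻²² = 2.03 × 10⁻¹² m = 2030 fm.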